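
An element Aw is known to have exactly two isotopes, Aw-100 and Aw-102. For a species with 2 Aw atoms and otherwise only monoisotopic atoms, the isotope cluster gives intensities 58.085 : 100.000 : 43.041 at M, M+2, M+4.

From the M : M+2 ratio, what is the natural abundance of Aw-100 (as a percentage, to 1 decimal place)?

53.7%

Let p = fractional abundance of Aw-100. I(M+2)/I(M) = [C(2,1)·p^1·(1−p)] / p^2 = 2·(1−p)/p = 100.000/58.085 = 1.7216
(1−p)/p = 1.7216/2 = 0.8608  ⇒  p = 1/(1 + 0.8608) = 0.5374
Aw-100: 53.7%, Aw-102: 46.3%.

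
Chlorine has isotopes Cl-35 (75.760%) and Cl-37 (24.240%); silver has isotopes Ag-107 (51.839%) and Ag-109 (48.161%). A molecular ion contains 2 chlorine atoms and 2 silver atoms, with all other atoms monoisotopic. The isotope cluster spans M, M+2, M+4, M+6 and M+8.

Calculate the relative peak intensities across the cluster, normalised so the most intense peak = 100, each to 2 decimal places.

Chlorine pattern (n=2): 0.57395776 : 0.36728448 : 0.05875776
Silver pattern (n=2): 0.26872819 : 0.49932362 : 0.23194819
Convolve the two distributions (both contribute in 2-u steps):
  M: 0.57395776×0.26872819 = 0.154239
  M+2: 0.57395776×0.49932362 + 0.36728448×0.26872819 = 0.385290
  M+4: 0.57395776×0.23194819 + 0.36728448×0.49932362 + 0.05875776×0.26872819 = 0.332312
  M+6: 0.36728448×0.23194819 + 0.05875776×0.49932362 = 0.114530
  M+8: 0.05875776×0.23194819 = 0.013629
Scale to base peak (0.385290) = 100: 40.03 : 100.00 : 86.25 : 29.73 : 3.54

40.03 : 100.00 : 86.25 : 29.73 : 3.54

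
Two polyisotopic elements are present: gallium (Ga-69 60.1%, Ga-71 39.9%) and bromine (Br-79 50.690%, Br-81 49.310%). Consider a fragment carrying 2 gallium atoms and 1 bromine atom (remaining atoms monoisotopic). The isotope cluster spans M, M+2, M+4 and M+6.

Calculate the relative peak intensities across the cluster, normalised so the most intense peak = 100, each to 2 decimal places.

43.47 : 100.00 : 75.30 : 18.64

Gallium pattern (n=2): 0.361201 : 0.479598 : 0.159201
Bromine pattern (n=1): 0.5069 : 0.4931
Convolve the two distributions (both contribute in 2-u steps):
  M: 0.361201×0.5069 = 0.183093
  M+2: 0.361201×0.4931 + 0.479598×0.5069 = 0.421216
  M+4: 0.479598×0.4931 + 0.159201×0.5069 = 0.317189
  M+6: 0.159201×0.4931 = 0.078502
Scale to base peak (0.421216) = 100: 43.47 : 100.00 : 75.30 : 18.64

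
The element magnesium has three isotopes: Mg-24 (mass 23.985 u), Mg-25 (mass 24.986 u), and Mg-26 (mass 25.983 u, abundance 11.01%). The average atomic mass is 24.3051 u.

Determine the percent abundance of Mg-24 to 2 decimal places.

78.99%

Let x and y be the fractions of Mg-24 and Mg-25. Then x + y = 1 − 0.1101 = 0.8899 and 23.985x + 24.986y = 24.3051 − 0.1101×25.983 = 21.4443717.
Substituting: 23.985x + 24.986(0.8899 − x) = 21.4443717
(23.985 − 24.986)x = -0.7906697  ⇒  x = 0.78988, y = 0.10002
Mg-24: 78.99%, Mg-25: 10.00%.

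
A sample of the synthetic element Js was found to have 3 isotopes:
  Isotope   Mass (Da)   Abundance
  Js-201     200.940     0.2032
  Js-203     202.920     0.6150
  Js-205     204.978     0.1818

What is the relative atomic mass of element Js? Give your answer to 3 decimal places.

Weight each isotope mass by its fractional abundance: 0.2032 × 200.940 + 0.6150 × 202.920 + 0.1818 × 204.978
= 40.8310 + 124.7958 + 37.2650 = 202.8918 Da

202.892 Da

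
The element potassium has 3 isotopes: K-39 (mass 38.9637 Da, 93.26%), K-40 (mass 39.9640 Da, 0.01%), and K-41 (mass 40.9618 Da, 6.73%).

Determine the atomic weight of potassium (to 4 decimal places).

39.0983 Da

Weight each isotope mass by its fractional abundance: 0.9326 × 38.9637 + 0.0001 × 39.9640 + 0.0673 × 40.9618
= 36.33755 + 0.00400 + 2.75673 = 39.09828 Da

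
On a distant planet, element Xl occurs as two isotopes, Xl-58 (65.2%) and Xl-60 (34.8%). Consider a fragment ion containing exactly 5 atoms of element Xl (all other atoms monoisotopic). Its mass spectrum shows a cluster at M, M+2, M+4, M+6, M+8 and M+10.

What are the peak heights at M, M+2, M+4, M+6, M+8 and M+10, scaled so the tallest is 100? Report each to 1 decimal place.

The 5 Xl atoms are independent, so intensities follow the terms of (0.652 + 0.348)^5.
P(M) = 0.652^5 = 0.117825
P(M+2) = 5 × 0.652^4 × 0.348^1 = 0.314441
P(M+4) = 10 × 0.652^3 × 0.348^2 = 0.335661
P(M+6) = 10 × 0.652^2 × 0.348^3 = 0.179157
P(M+8) = 5 × 0.652^1 × 0.348^4 = 0.047812
P(M+10) = 0.348^5 = 0.005104
The M+4 peak is largest (0.335661); scaling to 100 gives 35.1 : 93.7 : 100.0 : 53.4 : 14.2 : 1.5.

35.1 : 93.7 : 100.0 : 53.4 : 14.2 : 1.5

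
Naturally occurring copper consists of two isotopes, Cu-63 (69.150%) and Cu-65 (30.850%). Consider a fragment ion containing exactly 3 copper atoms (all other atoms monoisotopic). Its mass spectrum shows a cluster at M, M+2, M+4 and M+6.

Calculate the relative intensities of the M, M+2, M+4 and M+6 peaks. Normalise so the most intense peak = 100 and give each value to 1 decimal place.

Each Cu atom is independently Cu-63 (p = 0.69150) or Cu-65 (q = 0.30850); the cluster is the binomial expansion (p + q)^3.
P(M) = 0.69150^3 = 0.330656
P(M+2) = 3 × 0.69150^2 × 0.30850^1 = 0.442548
P(M+4) = 3 × 0.69150^1 × 0.30850^2 = 0.197435
P(M+6) = 0.30850^3 = 0.029361
The M+2 peak is largest (0.442548); scaling to 100 gives 74.7 : 100.0 : 44.6 : 6.6.

74.7 : 100.0 : 44.6 : 6.6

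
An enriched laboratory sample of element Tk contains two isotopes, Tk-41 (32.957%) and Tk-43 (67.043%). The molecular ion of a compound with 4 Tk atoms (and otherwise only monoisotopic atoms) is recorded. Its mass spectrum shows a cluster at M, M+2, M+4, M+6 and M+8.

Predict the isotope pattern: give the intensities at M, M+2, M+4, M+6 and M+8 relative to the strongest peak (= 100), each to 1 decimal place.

3.0 : 24.2 : 73.7 : 100.0 : 50.9

Expanding (0.32957 + 0.67043)^4:
P(M) = 0.32957^4 = 0.011798
P(M+2) = 4 × 0.32957^3 × 0.67043^1 = 0.095997
P(M+4) = 6 × 0.32957^2 × 0.67043^2 = 0.292923
P(M+6) = 4 × 0.32957^1 × 0.67043^3 = 0.397254
P(M+8) = 0.67043^4 = 0.202029
The M+6 peak is largest (0.397254); scaling to 100 gives 3.0 : 24.2 : 73.7 : 100.0 : 50.9.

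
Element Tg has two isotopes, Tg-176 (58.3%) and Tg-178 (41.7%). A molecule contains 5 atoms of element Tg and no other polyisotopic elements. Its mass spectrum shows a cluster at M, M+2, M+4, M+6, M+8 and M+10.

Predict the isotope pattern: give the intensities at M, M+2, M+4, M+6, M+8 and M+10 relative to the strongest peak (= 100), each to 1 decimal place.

Each Tg atom is independently Tg-176 (p = 0.583) or Tg-178 (q = 0.417); the cluster is the binomial expansion (p + q)^5.
P(M) = 0.583^5 = 0.067351
P(M+2) = 5 × 0.583^4 × 0.417^1 = 0.240869
P(M+4) = 10 × 0.583^3 × 0.417^2 = 0.344570
P(M+6) = 10 × 0.583^2 × 0.417^3 = 0.246459
P(M+8) = 5 × 0.583^1 × 0.417^4 = 0.088142
P(M+10) = 0.417^5 = 0.012609
The M+4 peak is largest (0.344570); scaling to 100 gives 19.5 : 69.9 : 100.0 : 71.5 : 25.6 : 3.7.

19.5 : 69.9 : 100.0 : 71.5 : 25.6 : 3.7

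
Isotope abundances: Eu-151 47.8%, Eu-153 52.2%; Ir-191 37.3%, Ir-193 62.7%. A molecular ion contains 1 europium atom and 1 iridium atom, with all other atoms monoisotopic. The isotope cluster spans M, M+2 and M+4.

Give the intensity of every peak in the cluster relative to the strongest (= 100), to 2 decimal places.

36.06 : 100.00 : 66.20

Europium pattern (n=1): 0.4780 : 0.5220
Iridium pattern (n=1): 0.3730 : 0.6270
Convolve the two distributions (both contribute in 2-u steps):
  M: 0.4780×0.3730 = 0.178294
  M+2: 0.4780×0.6270 + 0.5220×0.3730 = 0.494412
  M+4: 0.5220×0.6270 = 0.327294
Scale to base peak (0.494412) = 100: 36.06 : 100.00 : 66.20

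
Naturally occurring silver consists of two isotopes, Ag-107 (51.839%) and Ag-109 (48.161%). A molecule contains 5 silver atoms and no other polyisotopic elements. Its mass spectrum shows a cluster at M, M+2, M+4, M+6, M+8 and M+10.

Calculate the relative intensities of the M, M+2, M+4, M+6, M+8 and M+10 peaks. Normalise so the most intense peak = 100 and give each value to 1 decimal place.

11.6 : 53.8 : 100.0 : 92.9 : 43.2 : 8.0

Expanding (0.51839 + 0.48161)^5:
P(M) = 0.51839^5 = 0.037435
P(M+2) = 5 × 0.51839^4 × 0.48161^1 = 0.173897
P(M+4) = 10 × 0.51839^3 × 0.48161^2 = 0.323118
P(M+6) = 10 × 0.51839^2 × 0.48161^3 = 0.300192
P(M+8) = 5 × 0.51839^1 × 0.48161^4 = 0.139447
P(M+10) = 0.48161^5 = 0.025911
The M+4 peak is largest (0.323118); scaling to 100 gives 11.6 : 53.8 : 100.0 : 92.9 : 43.2 : 8.0.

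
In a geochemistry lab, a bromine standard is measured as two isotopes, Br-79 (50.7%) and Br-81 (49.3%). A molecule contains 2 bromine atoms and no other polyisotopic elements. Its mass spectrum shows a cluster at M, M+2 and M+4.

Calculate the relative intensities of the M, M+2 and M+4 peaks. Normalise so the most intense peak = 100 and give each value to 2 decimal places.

51.42 : 100.00 : 48.62

The 2 Br atoms are independent, so intensities follow the terms of (0.507 + 0.493)^2.
P(M) = 0.507^2 = 0.257049
P(M+2) = 2 × 0.507^1 × 0.493^1 = 0.499902
P(M+4) = 0.493^2 = 0.243049
The M+2 peak is largest (0.499902); scaling to 100 gives 51.42 : 100.00 : 48.62.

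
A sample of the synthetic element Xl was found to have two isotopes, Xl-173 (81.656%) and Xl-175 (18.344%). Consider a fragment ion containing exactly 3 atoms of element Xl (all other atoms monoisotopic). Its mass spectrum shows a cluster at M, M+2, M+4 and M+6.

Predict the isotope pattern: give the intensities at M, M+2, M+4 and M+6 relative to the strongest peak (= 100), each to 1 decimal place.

100.0 : 67.4 : 15.1 : 1.1

Each Xl atom is independently Xl-173 (p = 0.81656) or Xl-175 (q = 0.18344); the cluster is the binomial expansion (p + q)^3.
P(M) = 0.81656^3 = 0.544458
P(M+2) = 3 × 0.81656^2 × 0.18344^1 = 0.366937
P(M+4) = 3 × 0.81656^1 × 0.18344^2 = 0.082432
P(M+6) = 0.18344^3 = 0.006173
The M peak is largest (0.544458); scaling to 100 gives 100.0 : 67.4 : 15.1 : 1.1.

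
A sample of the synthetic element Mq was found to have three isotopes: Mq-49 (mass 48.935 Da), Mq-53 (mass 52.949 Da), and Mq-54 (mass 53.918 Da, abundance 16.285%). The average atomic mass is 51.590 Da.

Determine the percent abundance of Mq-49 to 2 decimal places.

37.79%

The remaining 83.715% is split between Mq-49 (fraction x) and Mq-53 (fraction 0.83715 − x).
Substituting: 48.935x + 52.949(0.83715 − x) = 42.8094537
(48.935 − 52.949)x = -1.51680165  ⇒  x = 0.37788, y = 0.45927
Mq-49: 37.79%, Mq-53: 45.93%.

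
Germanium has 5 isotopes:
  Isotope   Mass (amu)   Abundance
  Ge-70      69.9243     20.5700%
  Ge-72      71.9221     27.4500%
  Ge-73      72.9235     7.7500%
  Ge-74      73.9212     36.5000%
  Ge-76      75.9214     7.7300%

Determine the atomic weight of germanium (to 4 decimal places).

72.6276 amu

Ar = Σ fᵢ·mᵢ = 0.205700 × 69.9243 + 0.274500 × 71.9221 + 0.077500 × 72.9235 + 0.365000 × 73.9212 + 0.077300 × 75.9214
= 14.38343 + 19.74262 + 5.65157 + 26.98124 + 5.86872 = 72.62758 amu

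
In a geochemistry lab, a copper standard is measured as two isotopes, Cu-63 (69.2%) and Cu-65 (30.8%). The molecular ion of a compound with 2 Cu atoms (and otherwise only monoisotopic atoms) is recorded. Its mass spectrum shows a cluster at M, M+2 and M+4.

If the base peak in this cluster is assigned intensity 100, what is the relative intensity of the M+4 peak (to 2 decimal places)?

19.81

Term probabilities: M 0.4789, M+2 0.4263, M+4 0.0949. Base peak = M.
P(M) = C(2,0) × 0.692^2 × 0.308^0 = 1 × 0.478864 × 1.0000 = 0.478864 (base)
P(M+4) = C(2,2) × 0.692^0 × 0.308^2 = 1 × 1.0000 × 0.094864 = 0.094864
Relative intensity = 0.094864 / 0.478864 × 100 = 19.81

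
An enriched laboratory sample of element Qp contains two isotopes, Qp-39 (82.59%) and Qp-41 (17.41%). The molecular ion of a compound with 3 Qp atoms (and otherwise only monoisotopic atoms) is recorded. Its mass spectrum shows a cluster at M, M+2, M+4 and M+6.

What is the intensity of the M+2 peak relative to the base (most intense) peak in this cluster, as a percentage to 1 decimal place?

Binomial terms of (0.8259 + 0.1741)^3: M 0.5634, M+2 0.3563, M+4 0.0751, M+6 0.0053 → M is the base peak.
P(M) = C(3,0) × 0.8259^3 × 0.1741^0 = 1 × 0.56335532 × 1.0000 = 0.563355 (base)
P(M+2) = C(3,1) × 0.8259^2 × 0.1741^1 = 3 × 0.68211081 × 0.1741 = 0.356266
Relative intensity = 0.356266 / 0.563355 × 100 = 63.2

63.2%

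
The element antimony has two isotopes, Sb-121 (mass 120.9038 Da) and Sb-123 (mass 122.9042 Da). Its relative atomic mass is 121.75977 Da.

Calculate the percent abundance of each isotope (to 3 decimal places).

Let x be the fractional abundance of Sb-121; then Sb-123 has abundance 1 − x.
120.9038·x + 122.9042·(1 − x) = 121.75977
(120.9038 − 122.9042)·x = 121.75977 − 122.9042
x = -1.14443 / -2.0004 = 0.57210 → 57.210% Sb-121, 42.790% Sb-123.

Sb-121: 57.210%, Sb-123: 42.790%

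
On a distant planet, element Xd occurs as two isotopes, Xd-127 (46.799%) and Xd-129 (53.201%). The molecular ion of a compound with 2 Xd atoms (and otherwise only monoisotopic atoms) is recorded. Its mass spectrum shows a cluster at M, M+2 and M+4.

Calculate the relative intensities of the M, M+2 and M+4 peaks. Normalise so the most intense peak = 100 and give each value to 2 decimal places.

43.98 : 100.00 : 56.84

Expanding (0.46799 + 0.53201)^2:
P(M) = 0.46799^2 = 0.219015
P(M+2) = 2 × 0.46799^1 × 0.53201^1 = 0.497951
P(M+4) = 0.53201^2 = 0.283035
The M+2 peak is largest (0.497951); scaling to 100 gives 43.98 : 100.00 : 56.84.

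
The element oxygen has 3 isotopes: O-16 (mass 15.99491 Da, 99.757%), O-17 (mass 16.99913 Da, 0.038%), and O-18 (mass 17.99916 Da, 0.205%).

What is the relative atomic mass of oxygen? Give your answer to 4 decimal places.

Ar = Σ fᵢ·mᵢ = 0.99757 × 15.99491 + 0.00038 × 16.99913 + 0.00205 × 17.99916
= 15.956042 + 0.006460 + 0.036898 = 15.999400 Da

15.9994 Da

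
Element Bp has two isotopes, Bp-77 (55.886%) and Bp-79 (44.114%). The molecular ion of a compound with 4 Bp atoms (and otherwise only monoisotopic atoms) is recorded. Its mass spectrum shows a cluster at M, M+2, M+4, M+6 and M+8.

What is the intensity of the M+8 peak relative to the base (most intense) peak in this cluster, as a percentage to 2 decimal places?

Term probabilities: M 0.0975, M+2 0.3080, M+4 0.3647, M+6 0.1919, M+8 0.0379. Base peak = M+4.
P(M+4) = C(4,2) × 0.55886^2 × 0.44114^2 = 6 × 0.3123245 × 0.1946045 = 0.364679 (base)
P(M+8) = C(4,4) × 0.55886^0 × 0.44114^4 = 1 × 1.0000 × 0.03787091 = 0.037871
Relative intensity = 0.037871 / 0.364679 × 100 = 10.38

10.38%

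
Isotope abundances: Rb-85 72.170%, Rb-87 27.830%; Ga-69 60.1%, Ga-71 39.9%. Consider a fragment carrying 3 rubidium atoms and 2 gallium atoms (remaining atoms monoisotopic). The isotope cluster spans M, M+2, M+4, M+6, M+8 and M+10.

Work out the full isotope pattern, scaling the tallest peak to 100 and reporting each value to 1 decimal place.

Rubidium pattern (n=3): 0.37589809 : 0.43485841 : 0.16768892 : 0.02155458
Gallium pattern (n=2): 0.361201 : 0.479598 : 0.159201
Convolve the two distributions (both contribute in 2-u steps):
  M: 0.37589809×0.361201 = 0.135775
  M+2: 0.37589809×0.479598 + 0.43485841×0.361201 = 0.337351
  M+4: 0.37589809×0.159201 + 0.43485841×0.479598 + 0.16768892×0.361201 = 0.328970
  M+6: 0.43485841×0.159201 + 0.16768892×0.479598 + 0.02155458×0.361201 = 0.157439
  M+8: 0.16768892×0.159201 + 0.02155458×0.479598 = 0.037034
  M+10: 0.02155458×0.159201 = 0.003432
Scale to base peak (0.337351) = 100: 40.2 : 100.0 : 97.5 : 46.7 : 11.0 : 1.0

40.2 : 100.0 : 97.5 : 46.7 : 11.0 : 1.0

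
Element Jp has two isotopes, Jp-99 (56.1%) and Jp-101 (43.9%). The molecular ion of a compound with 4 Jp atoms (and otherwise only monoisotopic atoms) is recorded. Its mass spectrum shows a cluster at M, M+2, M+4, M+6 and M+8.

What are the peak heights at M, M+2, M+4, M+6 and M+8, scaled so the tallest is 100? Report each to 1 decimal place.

The 4 Jp atoms are independent, so intensities follow the terms of (0.561 + 0.439)^4.
P(M) = 0.561^4 = 0.099049
P(M+2) = 4 × 0.561^3 × 0.439^1 = 0.310037
P(M+4) = 6 × 0.561^2 × 0.439^2 = 0.363920
P(M+6) = 4 × 0.561^1 × 0.439^3 = 0.189853
P(M+8) = 0.439^4 = 0.037141
The M+4 peak is largest (0.363920); scaling to 100 gives 27.2 : 85.2 : 100.0 : 52.2 : 10.2.

27.2 : 85.2 : 100.0 : 52.2 : 10.2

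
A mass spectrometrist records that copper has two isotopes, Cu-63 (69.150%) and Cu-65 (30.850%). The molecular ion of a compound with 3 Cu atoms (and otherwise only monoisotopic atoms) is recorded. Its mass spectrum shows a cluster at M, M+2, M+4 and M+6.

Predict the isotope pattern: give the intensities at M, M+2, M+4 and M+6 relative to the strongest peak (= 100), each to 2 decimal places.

Expanding (0.69150 + 0.30850)^3:
P(M) = 0.69150^3 = 0.330656
P(M+2) = 3 × 0.69150^2 × 0.30850^1 = 0.442548
P(M+4) = 3 × 0.69150^1 × 0.30850^2 = 0.197435
P(M+6) = 0.30850^3 = 0.029361
The M+2 peak is largest (0.442548); scaling to 100 gives 74.72 : 100.00 : 44.61 : 6.63.

74.72 : 100.00 : 44.61 : 6.63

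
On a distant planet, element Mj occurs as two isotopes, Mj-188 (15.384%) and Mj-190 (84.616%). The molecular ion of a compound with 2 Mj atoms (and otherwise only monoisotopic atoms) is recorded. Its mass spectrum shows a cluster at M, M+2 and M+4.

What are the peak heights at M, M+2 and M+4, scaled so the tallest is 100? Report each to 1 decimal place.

3.3 : 36.4 : 100.0

The 2 Mj atoms are independent, so intensities follow the terms of (0.15384 + 0.84616)^2.
P(M) = 0.15384^2 = 0.023667
P(M+2) = 2 × 0.15384^1 × 0.84616^1 = 0.260347
P(M+4) = 0.84616^2 = 0.715987
The M+4 peak is largest (0.715987); scaling to 100 gives 3.3 : 36.4 : 100.0.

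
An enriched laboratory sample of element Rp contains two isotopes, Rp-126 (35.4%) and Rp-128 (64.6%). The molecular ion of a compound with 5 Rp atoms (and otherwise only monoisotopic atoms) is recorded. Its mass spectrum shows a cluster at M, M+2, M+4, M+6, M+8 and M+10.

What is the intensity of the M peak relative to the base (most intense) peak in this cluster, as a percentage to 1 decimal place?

1.6%

Binomial terms of (0.354 + 0.646)^5: M 0.0056, M+2 0.0507, M+4 0.1851, M+6 0.3378, M+8 0.3083, M+10 0.1125 → M+6 is the base peak.
P(M+6) = C(5,3) × 0.354^2 × 0.646^3 = 10 × 0.125316 × 0.26958614 = 0.337835 (base)
P(M) = C(5,0) × 0.354^5 × 0.646^0 = 1 × 0.00555925 × 1.0000 = 0.005559
Relative intensity = 0.005559 / 0.337835 × 100 = 1.6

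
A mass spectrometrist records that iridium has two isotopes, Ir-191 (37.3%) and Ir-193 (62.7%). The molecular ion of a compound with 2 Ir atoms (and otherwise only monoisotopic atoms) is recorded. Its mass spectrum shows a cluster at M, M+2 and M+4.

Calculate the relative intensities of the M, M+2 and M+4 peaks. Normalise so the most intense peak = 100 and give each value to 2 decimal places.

29.74 : 100.00 : 84.05

Expanding (0.373 + 0.627)^2:
P(M) = 0.373^2 = 0.139129
P(M+2) = 2 × 0.373^1 × 0.627^1 = 0.467742
P(M+4) = 0.627^2 = 0.393129
The M+2 peak is largest (0.467742); scaling to 100 gives 29.74 : 100.00 : 84.05.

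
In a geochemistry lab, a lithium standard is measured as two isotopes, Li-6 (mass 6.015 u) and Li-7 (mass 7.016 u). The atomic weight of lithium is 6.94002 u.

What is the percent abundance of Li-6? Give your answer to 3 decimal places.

7.590%

Writing the weighted mean with unknown fraction x of Li-6:
6.015·x + 7.016·(1 − x) = 6.94002
(6.015 − 7.016)·x = 6.94002 − 7.016
x = -0.07598 / -1.001 = 0.07590 → 7.590% Li-6, 92.410% Li-7.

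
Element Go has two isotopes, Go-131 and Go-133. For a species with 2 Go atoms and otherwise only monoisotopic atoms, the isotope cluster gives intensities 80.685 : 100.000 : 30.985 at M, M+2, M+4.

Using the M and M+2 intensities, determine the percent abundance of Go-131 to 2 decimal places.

61.74%

Let p = fractional abundance of Go-131. I(M+2)/I(M) = [C(2,1)·p^1·(1−p)] / p^2 = 2·(1−p)/p = 100.000/80.685 = 1.2394
(1−p)/p = 1.2394/2 = 0.6197  ⇒  p = 1/(1 + 0.6197) = 0.6174
Go-131: 61.74%, Go-133: 38.26%.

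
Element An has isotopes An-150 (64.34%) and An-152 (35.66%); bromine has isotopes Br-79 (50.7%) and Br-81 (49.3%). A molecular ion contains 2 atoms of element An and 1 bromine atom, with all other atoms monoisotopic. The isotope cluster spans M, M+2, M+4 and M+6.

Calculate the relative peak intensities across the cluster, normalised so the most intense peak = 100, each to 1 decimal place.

Element An pattern (n=2): 0.41396356 : 0.45887288 : 0.12716356
Bromine pattern (n=1): 0.5070 : 0.4930
Convolve the two distributions (both contribute in 2-u steps):
  M: 0.41396356×0.5070 = 0.209880
  M+2: 0.41396356×0.4930 + 0.45887288×0.5070 = 0.436733
  M+4: 0.45887288×0.4930 + 0.12716356×0.5070 = 0.290696
  M+6: 0.12716356×0.4930 = 0.062692
Scale to base peak (0.436733) = 100: 48.1 : 100.0 : 66.6 : 14.4

48.1 : 100.0 : 66.6 : 14.4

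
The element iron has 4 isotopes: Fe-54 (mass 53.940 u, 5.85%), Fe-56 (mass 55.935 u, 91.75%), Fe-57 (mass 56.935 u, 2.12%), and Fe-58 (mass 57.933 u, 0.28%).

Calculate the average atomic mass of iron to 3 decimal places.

Weight each isotope mass by its fractional abundance: 0.0585 × 53.940 + 0.9175 × 55.935 + 0.0212 × 56.935 + 0.0028 × 57.933
= 3.1555 + 51.3204 + 1.2070 + 0.1622 = 55.8451 u

55.845 u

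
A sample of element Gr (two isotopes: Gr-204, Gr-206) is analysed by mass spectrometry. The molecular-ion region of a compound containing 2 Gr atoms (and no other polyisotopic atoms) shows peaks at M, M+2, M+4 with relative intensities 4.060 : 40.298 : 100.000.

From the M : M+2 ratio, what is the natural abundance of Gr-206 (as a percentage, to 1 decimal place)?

83.2%

Let p = fractional abundance of Gr-204. I(M+2)/I(M) = [C(2,1)·p^1·(1−p)] / p^2 = 2·(1−p)/p = 40.298/4.060 = 9.9256
(1−p)/p = 9.9256/2 = 4.9628  ⇒  p = 1/(1 + 4.9628) = 0.1677
Gr-204: 16.8%, Gr-206: 83.2%.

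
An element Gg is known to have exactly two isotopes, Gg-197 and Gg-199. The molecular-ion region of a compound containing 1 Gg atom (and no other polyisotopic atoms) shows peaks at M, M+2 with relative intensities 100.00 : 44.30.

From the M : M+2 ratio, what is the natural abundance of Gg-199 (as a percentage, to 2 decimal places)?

Let p = fractional abundance of Gg-197. I(M+2)/I(M) = [C(1,1)·p^0·(1−p)] / p^1 = 1·(1−p)/p = 44.30/100.00 = 0.4430
(1−p)/p = 0.4430/1 = 0.4430  ⇒  p = 1/(1 + 0.4430) = 0.6930
Gg-197: 69.30%, Gg-199: 30.70%.

30.70%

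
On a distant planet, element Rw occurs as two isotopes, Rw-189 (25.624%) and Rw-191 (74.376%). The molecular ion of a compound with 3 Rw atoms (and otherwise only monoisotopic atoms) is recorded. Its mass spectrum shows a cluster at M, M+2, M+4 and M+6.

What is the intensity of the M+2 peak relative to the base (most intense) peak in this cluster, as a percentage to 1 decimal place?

Term probabilities: M 0.0168, M+2 0.1465, M+4 0.4252, M+6 0.4114. Base peak = M+4.
P(M+4) = C(3,2) × 0.25624^1 × 0.74376^2 = 3 × 0.25624 × 0.55317894 = 0.425240 (base)
P(M+2) = C(3,1) × 0.25624^2 × 0.74376^1 = 3 × 0.06565894 × 0.74376 = 0.146503
Relative intensity = 0.146503 / 0.425240 × 100 = 34.5

34.5%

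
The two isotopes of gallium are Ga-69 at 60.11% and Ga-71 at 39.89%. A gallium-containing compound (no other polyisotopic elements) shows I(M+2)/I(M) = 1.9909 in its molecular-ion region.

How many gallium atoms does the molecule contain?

3

The M+2/M ratio from n Ga atoms is n · q/p = n · 0.3989/0.6011.
n = 1.9909 × 0.6011/0.3989 = 3.00 ≈ 3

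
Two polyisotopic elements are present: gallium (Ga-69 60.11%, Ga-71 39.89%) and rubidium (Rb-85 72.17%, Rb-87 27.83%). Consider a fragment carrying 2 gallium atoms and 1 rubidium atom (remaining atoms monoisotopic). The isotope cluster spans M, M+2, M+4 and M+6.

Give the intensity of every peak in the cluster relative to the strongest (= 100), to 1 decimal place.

58.4 : 100.0 : 55.6 : 9.9

Gallium pattern (n=2): 0.36132121 : 0.47955758 : 0.15912121
Rubidium pattern (n=1): 0.7217 : 0.2783
Convolve the two distributions (both contribute in 2-u steps):
  M: 0.36132121×0.7217 = 0.260766
  M+2: 0.36132121×0.2783 + 0.47955758×0.7217 = 0.446652
  M+4: 0.47955758×0.2783 + 0.15912121×0.7217 = 0.248299
  M+6: 0.15912121×0.2783 = 0.044283
Scale to base peak (0.446652) = 100: 58.4 : 100.0 : 55.6 : 9.9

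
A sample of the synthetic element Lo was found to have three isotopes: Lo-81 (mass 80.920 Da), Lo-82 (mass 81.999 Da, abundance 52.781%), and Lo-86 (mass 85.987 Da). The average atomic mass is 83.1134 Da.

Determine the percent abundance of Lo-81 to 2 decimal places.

15.17%

The remaining 47.219% is split between Lo-81 (fraction x) and Lo-86 (fraction 0.47219 − x).
Substituting: 80.920x + 85.987(0.47219 − x) = 39.83350781
(80.920 − 85.987)x = -0.76869372  ⇒  x = 0.15171, y = 0.32048
Lo-81: 15.17%, Lo-86: 32.05%.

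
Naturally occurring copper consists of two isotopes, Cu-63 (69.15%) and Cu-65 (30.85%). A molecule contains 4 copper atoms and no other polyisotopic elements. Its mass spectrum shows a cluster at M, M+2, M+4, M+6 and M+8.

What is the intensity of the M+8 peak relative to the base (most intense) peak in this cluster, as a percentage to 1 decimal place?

2.2%

(0.6915 + 0.3085)^4 gives M 0.2286, M+2 0.4080, M+4 0.2731, M+6 0.0812, M+8 0.0091; the largest is M+2.
P(M+2) = C(4,1) × 0.6915^3 × 0.3085^1 = 4 × 0.33065611 × 0.3085 = 0.408030 (base)
P(M+8) = C(4,4) × 0.6915^0 × 0.3085^4 = 1 × 1.0000 × 0.00905776 = 0.009058
Relative intensity = 0.009058 / 0.408030 × 100 = 2.2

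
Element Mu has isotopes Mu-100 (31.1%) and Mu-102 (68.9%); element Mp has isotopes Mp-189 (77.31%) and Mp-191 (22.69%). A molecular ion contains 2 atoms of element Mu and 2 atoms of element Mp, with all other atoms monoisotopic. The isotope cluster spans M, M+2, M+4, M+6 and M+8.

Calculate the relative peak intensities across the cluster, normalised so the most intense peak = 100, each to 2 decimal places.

Element Mu pattern (n=2): 0.096721 : 0.428558 : 0.474721
Element Mp pattern (n=2): 0.59768361 : 0.35083278 : 0.05148361
Convolve the two distributions (both contribute in 2-u steps):
  M: 0.096721×0.59768361 = 0.057809
  M+2: 0.096721×0.35083278 + 0.428558×0.59768361 = 0.290075
  M+4: 0.096721×0.05148361 + 0.428558×0.35083278 + 0.474721×0.59768361 = 0.439065
  M+6: 0.428558×0.05148361 + 0.474721×0.35083278 = 0.188611
  M+8: 0.474721×0.05148361 = 0.024440
Scale to base peak (0.439065) = 100: 13.17 : 66.07 : 100.00 : 42.96 : 5.57

13.17 : 66.07 : 100.00 : 42.96 : 5.57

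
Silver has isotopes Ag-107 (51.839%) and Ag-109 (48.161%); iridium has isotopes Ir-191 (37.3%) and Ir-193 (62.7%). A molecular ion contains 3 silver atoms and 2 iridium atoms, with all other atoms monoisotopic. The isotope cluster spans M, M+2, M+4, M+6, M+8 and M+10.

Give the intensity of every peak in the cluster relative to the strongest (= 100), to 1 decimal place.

Silver pattern (n=3): 0.13930601 : 0.38826655 : 0.36071887 : 0.11170857
Iridium pattern (n=2): 0.139129 : 0.467742 : 0.393129
Convolve the two distributions (both contribute in 2-u steps):
  M: 0.13930601×0.139129 = 0.019382
  M+2: 0.13930601×0.467742 + 0.38826655×0.139129 = 0.119178
  M+4: 0.13930601×0.393129 + 0.38826655×0.467742 + 0.36071887×0.139129 = 0.286560
  M+6: 0.38826655×0.393129 + 0.36071887×0.467742 + 0.11170857×0.139129 = 0.336904
  M+8: 0.36071887×0.393129 + 0.11170857×0.467742 = 0.194060
  M+10: 0.11170857×0.393129 = 0.043916
Scale to base peak (0.336904) = 100: 5.8 : 35.4 : 85.1 : 100.0 : 57.6 : 13.0

5.8 : 35.4 : 85.1 : 100.0 : 57.6 : 13.0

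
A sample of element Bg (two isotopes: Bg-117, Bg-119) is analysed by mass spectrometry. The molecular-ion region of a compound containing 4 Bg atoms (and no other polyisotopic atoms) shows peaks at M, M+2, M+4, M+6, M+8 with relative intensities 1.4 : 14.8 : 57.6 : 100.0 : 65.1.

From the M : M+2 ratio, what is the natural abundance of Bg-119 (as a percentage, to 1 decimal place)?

72.5%

If p is the fraction of Bg that is Bg-117, then I(M+2)/I(M) = [C(4,1)·p^3·(1−p)] / p^4 = 4·(1−p)/p = 14.8/1.4 = 10.5714
(1−p)/p = 10.5714/4 = 2.6429  ⇒  p = 1/(1 + 2.6429) = 0.2745
Bg-117: 27.5%, Bg-119: 72.5%.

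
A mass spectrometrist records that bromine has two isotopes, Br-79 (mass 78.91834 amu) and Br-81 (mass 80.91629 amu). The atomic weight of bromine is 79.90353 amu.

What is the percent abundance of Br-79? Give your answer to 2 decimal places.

Let x be the fractional abundance of Br-79; then Br-81 has abundance 1 − x.
78.91834·x + 80.91629·(1 − x) = 79.90353
(78.91834 − 80.91629)·x = 79.90353 − 80.91629
x = -1.01276 / -1.99795 = 0.50690 → 50.69% Br-79, 49.31% Br-81.

50.69%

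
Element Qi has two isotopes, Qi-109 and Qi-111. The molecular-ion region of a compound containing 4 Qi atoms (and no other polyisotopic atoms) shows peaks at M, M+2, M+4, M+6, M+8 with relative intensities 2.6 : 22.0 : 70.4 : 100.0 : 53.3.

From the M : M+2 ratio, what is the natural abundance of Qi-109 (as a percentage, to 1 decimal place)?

32.1%

Write p for the Qi-109 fraction. I(M+2)/I(M) = [C(4,1)·p^3·(1−p)] / p^4 = 4·(1−p)/p = 22.0/2.6 = 8.4615
(1−p)/p = 8.4615/4 = 2.1154  ⇒  p = 1/(1 + 2.1154) = 0.3210
Qi-109: 32.1%, Qi-111: 67.9%.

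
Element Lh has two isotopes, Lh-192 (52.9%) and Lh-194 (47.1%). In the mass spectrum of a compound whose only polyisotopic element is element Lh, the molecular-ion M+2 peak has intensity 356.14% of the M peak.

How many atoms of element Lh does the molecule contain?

The M+2/M ratio from n Lh atoms is n · q/p = n · 0.471/0.529.
n = 3.5614 × 0.529/0.471 = 4.00 ≈ 4

4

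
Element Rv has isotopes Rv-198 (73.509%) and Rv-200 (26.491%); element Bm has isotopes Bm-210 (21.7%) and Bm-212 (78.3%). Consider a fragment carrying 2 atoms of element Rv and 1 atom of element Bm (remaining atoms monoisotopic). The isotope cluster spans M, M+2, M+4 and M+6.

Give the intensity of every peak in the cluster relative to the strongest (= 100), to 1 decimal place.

Element Rv pattern (n=2): 0.54035731 : 0.38946538 : 0.07017731
Element Bm pattern (n=1): 0.2170 : 0.7830
Convolve the two distributions (both contribute in 2-u steps):
  M: 0.54035731×0.2170 = 0.117258
  M+2: 0.54035731×0.7830 + 0.38946538×0.2170 = 0.507614
  M+4: 0.38946538×0.7830 + 0.07017731×0.2170 = 0.320180
  M+6: 0.07017731×0.7830 = 0.054949
Scale to base peak (0.507614) = 100: 23.1 : 100.0 : 63.1 : 10.8

23.1 : 100.0 : 63.1 : 10.8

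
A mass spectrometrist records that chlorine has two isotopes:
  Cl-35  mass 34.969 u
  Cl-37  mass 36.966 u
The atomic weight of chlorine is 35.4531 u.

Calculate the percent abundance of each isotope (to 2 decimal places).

Cl-35: 75.76%, Cl-37: 24.24%

With x = fraction of Cl-35 (so Cl-37 is 1 − x):
34.969·x + 36.966·(1 − x) = 35.4531
(34.969 − 36.966)·x = 35.4531 − 36.966
x = -1.5129 / -1.997 = 0.75759 → 75.76% Cl-35, 24.24% Cl-37.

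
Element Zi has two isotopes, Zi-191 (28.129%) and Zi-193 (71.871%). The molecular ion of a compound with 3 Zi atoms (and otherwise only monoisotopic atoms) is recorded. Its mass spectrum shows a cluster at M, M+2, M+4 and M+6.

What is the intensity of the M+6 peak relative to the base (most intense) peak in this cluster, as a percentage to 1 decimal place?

(0.28129 + 0.71871)^3 gives M 0.0223, M+2 0.1706, M+4 0.4359, M+6 0.3712; the largest is M+4.
P(M+4) = C(3,2) × 0.28129^1 × 0.71871^2 = 3 × 0.28129 × 0.51654406 = 0.435896 (base)
P(M+6) = C(3,3) × 0.28129^0 × 0.71871^3 = 1 × 1.0000 × 0.37124538 = 0.371245
Relative intensity = 0.371245 / 0.435896 × 100 = 85.2

85.2%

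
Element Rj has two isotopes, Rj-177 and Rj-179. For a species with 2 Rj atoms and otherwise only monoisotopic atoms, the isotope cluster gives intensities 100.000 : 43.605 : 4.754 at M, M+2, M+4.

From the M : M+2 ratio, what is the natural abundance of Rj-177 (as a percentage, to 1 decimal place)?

82.1%

Write p for the Rj-177 fraction. I(M+2)/I(M) = [C(2,1)·p^1·(1−p)] / p^2 = 2·(1−p)/p = 43.605/100.000 = 0.4360
(1−p)/p = 0.4360/2 = 0.2180  ⇒  p = 1/(1 + 0.2180) = 0.8210
Rj-177: 82.1%, Rj-179: 17.9%.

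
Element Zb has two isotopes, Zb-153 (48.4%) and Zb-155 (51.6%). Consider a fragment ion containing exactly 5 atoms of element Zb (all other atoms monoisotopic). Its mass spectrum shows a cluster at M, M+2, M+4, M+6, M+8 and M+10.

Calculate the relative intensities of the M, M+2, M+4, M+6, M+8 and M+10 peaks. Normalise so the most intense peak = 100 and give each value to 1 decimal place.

The 5 Zb atoms are independent, so intensities follow the terms of (0.484 + 0.516)^5.
P(M) = 0.484^5 = 0.026560
P(M+2) = 5 × 0.484^4 × 0.516^1 = 0.141580
P(M+4) = 10 × 0.484^3 × 0.516^2 = 0.301881
P(M+6) = 10 × 0.484^2 × 0.516^3 = 0.321840
P(M+8) = 5 × 0.484^1 × 0.516^4 = 0.171559
P(M+10) = 0.516^5 = 0.036580
The M+6 peak is largest (0.321840); scaling to 100 gives 8.3 : 44.0 : 93.8 : 100.0 : 53.3 : 11.4.

8.3 : 44.0 : 93.8 : 100.0 : 53.3 : 11.4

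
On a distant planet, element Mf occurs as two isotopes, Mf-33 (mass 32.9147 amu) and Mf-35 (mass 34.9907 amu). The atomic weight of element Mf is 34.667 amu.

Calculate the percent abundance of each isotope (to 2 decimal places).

Mf-33: 15.59%, Mf-35: 84.41%

Let x be the fractional abundance of Mf-33; then Mf-35 has abundance 1 − x.
32.9147·x + 34.9907·(1 − x) = 34.667
(32.9147 − 34.9907)·x = 34.667 − 34.9907
x = -0.3237 / -2.0760 = 0.15592 → 15.59% Mf-33, 84.41% Mf-35.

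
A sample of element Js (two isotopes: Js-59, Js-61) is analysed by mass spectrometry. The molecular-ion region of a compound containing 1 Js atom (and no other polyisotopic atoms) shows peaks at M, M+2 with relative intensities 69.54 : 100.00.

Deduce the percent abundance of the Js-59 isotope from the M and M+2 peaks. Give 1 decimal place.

41.0%

If p is the fraction of Js that is Js-59, then I(M+2)/I(M) = [C(1,1)·p^0·(1−p)] / p^1 = 1·(1−p)/p = 100.00/69.54 = 1.4380
(1−p)/p = 1.4380/1 = 1.4380  ⇒  p = 1/(1 + 1.4380) = 0.4102
Js-59: 41.0%, Js-61: 59.0%.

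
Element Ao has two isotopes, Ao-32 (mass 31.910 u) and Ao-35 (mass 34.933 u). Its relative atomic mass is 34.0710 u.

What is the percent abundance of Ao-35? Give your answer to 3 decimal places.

71.485%

Let x be the fractional abundance of Ao-32; then Ao-35 has abundance 1 − x.
31.910·x + 34.933·(1 − x) = 34.0710
(31.910 − 34.933)·x = 34.0710 − 34.933
x = -0.8620 / -3.023 = 0.28515 → 28.515% Ao-32, 71.485% Ao-35.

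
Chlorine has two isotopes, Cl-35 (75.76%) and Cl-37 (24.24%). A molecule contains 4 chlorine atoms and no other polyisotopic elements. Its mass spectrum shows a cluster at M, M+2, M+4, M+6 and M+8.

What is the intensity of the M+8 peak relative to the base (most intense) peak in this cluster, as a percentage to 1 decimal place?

Binomial terms of (0.7576 + 0.2424)^4: M 0.3294, M+2 0.4216, M+4 0.2023, M+6 0.0432, M+8 0.0035 → M+2 is the base peak.
P(M+2) = C(4,1) × 0.7576^3 × 0.2424^1 = 4 × 0.4348304 × 0.2424 = 0.421612 (base)
P(M+8) = C(4,4) × 0.7576^0 × 0.2424^4 = 1 × 1.0000 × 0.00345247 = 0.003452
Relative intensity = 0.003452 / 0.421612 × 100 = 0.8

0.8%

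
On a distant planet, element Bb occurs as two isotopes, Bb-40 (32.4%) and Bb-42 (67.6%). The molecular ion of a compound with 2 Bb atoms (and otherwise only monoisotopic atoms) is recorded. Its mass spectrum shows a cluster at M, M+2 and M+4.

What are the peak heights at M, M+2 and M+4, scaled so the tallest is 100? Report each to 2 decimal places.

22.97 : 95.86 : 100.00

The 2 Bb atoms are independent, so intensities follow the terms of (0.324 + 0.676)^2.
P(M) = 0.324^2 = 0.104976
P(M+2) = 2 × 0.324^1 × 0.676^1 = 0.438048
P(M+4) = 0.676^2 = 0.456976
The M+4 peak is largest (0.456976); scaling to 100 gives 22.97 : 95.86 : 100.00.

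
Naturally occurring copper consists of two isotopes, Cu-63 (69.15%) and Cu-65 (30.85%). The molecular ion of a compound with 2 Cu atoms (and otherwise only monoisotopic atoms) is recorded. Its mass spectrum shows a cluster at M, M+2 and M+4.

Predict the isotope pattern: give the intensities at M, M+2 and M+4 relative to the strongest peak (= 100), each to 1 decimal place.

The 2 Cu atoms are independent, so intensities follow the terms of (0.6915 + 0.3085)^2.
P(M) = 0.6915^2 = 0.478172
P(M+2) = 2 × 0.6915^1 × 0.3085^1 = 0.426656
P(M+4) = 0.3085^2 = 0.095172
The M peak is largest (0.478172); scaling to 100 gives 100.0 : 89.2 : 19.9.

100.0 : 89.2 : 19.9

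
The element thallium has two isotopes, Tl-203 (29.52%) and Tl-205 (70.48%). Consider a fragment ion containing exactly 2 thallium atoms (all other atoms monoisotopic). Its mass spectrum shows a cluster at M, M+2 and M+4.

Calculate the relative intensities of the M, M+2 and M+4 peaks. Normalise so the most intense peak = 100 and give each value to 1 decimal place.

The 2 Tl atoms are independent, so intensities follow the terms of (0.2952 + 0.7048)^2.
P(M) = 0.2952^2 = 0.087143
P(M+2) = 2 × 0.2952^1 × 0.7048^1 = 0.416114
P(M+4) = 0.7048^2 = 0.496743
The M+4 peak is largest (0.496743); scaling to 100 gives 17.5 : 83.8 : 100.0.

17.5 : 83.8 : 100.0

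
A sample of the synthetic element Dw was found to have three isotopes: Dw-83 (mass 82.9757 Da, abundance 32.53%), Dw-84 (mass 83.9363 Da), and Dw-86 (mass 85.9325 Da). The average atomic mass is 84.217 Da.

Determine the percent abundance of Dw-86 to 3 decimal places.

29.716%

Let x and y be the fractions of Dw-84 and Dw-86. Then x + y = 1 − 0.3253 = 0.6747 and 83.9363x + 85.9325y = 84.217 − 0.3253×82.9757 = 57.22500479.
Substituting: 83.9363x + 85.9325(0.6747 − x) = 57.22500479
(83.9363 − 85.9325)x = -0.75365296  ⇒  x = 0.37754, y = 0.29716
Dw-84: 37.754%, Dw-86: 29.716%.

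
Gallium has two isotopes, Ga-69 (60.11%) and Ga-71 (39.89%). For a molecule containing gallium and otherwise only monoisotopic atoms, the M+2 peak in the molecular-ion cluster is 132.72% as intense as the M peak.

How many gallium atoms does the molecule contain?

With n Ga atoms, P(M+2)/P(M) = C(n,1)·p^(n−1)q / p^n = n·q/p = n · 0.3989/0.6011.
n = 1.3272 × 0.6011/0.3989 = 2.00 ≈ 2

2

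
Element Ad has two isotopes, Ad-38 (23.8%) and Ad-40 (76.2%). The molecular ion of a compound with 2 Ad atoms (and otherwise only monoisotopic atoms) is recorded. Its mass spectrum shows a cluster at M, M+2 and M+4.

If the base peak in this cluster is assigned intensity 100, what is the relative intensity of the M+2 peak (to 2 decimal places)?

Binomial terms of (0.238 + 0.762)^2: M 0.0566, M+2 0.3627, M+4 0.5806 → M+4 is the base peak.
P(M+4) = C(2,2) × 0.238^0 × 0.762^2 = 1 × 1.0000 × 0.580644 = 0.580644 (base)
P(M+2) = C(2,1) × 0.238^1 × 0.762^1 = 2 × 0.2380 × 0.7620 = 0.362712
Relative intensity = 0.362712 / 0.580644 × 100 = 62.47

62.47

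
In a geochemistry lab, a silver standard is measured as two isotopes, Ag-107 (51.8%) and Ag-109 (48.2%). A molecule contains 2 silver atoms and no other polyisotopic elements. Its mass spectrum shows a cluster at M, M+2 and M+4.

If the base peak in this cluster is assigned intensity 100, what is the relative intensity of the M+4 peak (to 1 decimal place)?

(0.518 + 0.482)^2 gives M 0.2683, M+2 0.4994, M+4 0.2323; the largest is M+2.
P(M+2) = C(2,1) × 0.518^1 × 0.482^1 = 2 × 0.5180 × 0.4820 = 0.499352 (base)
P(M+4) = C(2,2) × 0.518^0 × 0.482^2 = 1 × 1.0000 × 0.232324 = 0.232324
Relative intensity = 0.232324 / 0.499352 × 100 = 46.5

46.5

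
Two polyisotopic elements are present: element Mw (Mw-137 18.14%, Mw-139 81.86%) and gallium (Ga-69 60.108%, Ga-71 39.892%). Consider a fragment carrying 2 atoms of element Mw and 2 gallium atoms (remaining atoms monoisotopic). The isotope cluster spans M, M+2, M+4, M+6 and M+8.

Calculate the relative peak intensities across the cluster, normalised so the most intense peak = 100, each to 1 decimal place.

Element Mw pattern (n=2): 0.03290596 : 0.29698808 : 0.67010596
Gallium pattern (n=2): 0.36129717 : 0.47956567 : 0.15913717
Convolve the two distributions (both contribute in 2-u steps):
  M: 0.03290596×0.36129717 = 0.011889
  M+2: 0.03290596×0.47956567 + 0.29698808×0.36129717 = 0.123082
  M+4: 0.03290596×0.15913717 + 0.29698808×0.47956567 + 0.67010596×0.36129717 = 0.389769
  M+6: 0.29698808×0.15913717 + 0.67010596×0.47956567 = 0.368622
  M+8: 0.67010596×0.15913717 = 0.106639
Scale to base peak (0.389769) = 100: 3.1 : 31.6 : 100.0 : 94.6 : 27.4

3.1 : 31.6 : 100.0 : 94.6 : 27.4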